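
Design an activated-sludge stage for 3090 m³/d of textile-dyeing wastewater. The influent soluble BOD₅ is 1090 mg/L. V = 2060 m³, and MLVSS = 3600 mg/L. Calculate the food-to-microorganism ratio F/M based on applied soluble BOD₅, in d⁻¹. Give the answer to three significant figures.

F/M ≈ 0.454 d⁻¹

Food-to-microorganism ratio F/M = Q S₀ / (V X) = 3090 × 1090 / (2060 × 3600) = 0.4542 d⁻¹.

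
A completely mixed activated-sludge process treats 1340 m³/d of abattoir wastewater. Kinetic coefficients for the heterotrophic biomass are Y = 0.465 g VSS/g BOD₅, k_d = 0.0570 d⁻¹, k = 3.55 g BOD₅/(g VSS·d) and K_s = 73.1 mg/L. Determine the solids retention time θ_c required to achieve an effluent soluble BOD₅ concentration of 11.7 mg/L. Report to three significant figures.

At the target effluent, Y k S/(K_s+S) = 0.465×3.55×11.7/84.80 = 0.2278 d⁻¹.
Then 1/θ_c = μ − k_d = 0.2278 − 0.0570 = 0.1708 d⁻¹, giving θ_c = 5.856 d.

θ_c ≈ 5.86 d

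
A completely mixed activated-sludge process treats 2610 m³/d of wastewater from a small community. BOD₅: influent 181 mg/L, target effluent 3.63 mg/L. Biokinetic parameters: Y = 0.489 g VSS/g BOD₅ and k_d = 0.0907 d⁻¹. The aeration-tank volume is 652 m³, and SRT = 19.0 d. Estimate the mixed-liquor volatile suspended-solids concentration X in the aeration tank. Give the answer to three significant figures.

X ≈ 2420 mg/L

Solving the biomass balance for X: X = Y Q (S₀−S) θ_c / [V (1+k_d θ_c)] = 0.489 × 2610 × (181 − 3.63) × 19.0 / [652 × (1 + 0.0907 × 19.0)] = 2422 mg/L.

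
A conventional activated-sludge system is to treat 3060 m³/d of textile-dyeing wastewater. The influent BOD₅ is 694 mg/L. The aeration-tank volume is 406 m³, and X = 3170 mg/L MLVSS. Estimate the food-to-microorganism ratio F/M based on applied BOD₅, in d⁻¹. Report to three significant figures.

F/M = applied load / biomass = Q·S₀/(V·X) = 3060 × 694 / (406.0 × 3170) = 1.650 d⁻¹.

F/M ≈ 1.65 d⁻¹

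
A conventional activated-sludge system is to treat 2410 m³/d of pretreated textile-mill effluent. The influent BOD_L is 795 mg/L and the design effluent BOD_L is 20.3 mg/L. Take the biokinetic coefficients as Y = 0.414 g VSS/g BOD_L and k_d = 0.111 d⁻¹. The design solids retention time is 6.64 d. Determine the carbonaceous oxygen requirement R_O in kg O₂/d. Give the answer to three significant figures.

Observed yield with endogenous decay: Y_obs = Y / (1 + k_d·θ_c) = 0.414 / (1 + 0.111 × 6.64) = 0.414 / 1.737 = 0.2383 g VSS/g BOD_L.
ΔS = 795 − 20.3 = 774.7 mg/L, so the substrate removal rate is 2410 × 774.7/1000 = 1867 kg BOD_L/d.
Net sludge production P_X = 0.2383 × 1867 = 445.0 kg VSS/d.
R_O = Q·(S₀ − S) − 1.42·P_X = 1867 − 1.42 × 445.0 = 1235 kg O₂/d.

R_O ≈ 1240 kg O₂/d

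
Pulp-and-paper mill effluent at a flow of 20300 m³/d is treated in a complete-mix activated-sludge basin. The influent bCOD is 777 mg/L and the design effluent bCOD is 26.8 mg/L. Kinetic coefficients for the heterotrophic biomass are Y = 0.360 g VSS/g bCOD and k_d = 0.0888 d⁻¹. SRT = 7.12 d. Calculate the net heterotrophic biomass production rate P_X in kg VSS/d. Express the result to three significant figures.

The observed yield is Y_obs = Y/(1 + k_d·θ_c) = 0.360 / (1 + 0.0888 × 7.12) = 0.360 / 1.632 = 0.2206 g VSS per g bCOD removed.
ΔS = 777 − 26.8 = 750.2 mg/L, so the substrate removal rate is 20300 × 750.2/1000 = 15229 kg bCOD/d.
P_X = Y_obs · Q(S₀ − S) = 0.2206 × 15229 = 3359 kg VSS/d.

P_X ≈ 3360 kg VSS/d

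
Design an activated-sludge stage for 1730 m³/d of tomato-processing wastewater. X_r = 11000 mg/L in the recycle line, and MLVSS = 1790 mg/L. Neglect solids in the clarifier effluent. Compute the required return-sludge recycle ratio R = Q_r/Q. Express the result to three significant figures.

R = Q_r/Q = X/(X_r − X) = 1790 / (11000 − 1790) = 0.1944.

R ≈ 0.194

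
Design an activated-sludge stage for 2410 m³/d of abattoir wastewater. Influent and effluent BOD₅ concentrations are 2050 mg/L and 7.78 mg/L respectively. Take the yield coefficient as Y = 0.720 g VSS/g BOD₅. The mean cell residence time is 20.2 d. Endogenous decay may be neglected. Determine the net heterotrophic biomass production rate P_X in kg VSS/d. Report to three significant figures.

Since k_d ≈ 0, Y_obs = Y = 0.720 g VSS/g BOD₅.
Mass of BOD₅ removed per day: Q(S₀ − S) = 2410 × 2042 g/m³ = 4922 kg/d.
Net biomass production P_X = Y_obs × Q·(S₀ − S) = 0.7200 × 4922 = 3544 kg VSS/d.

P_X ≈ 3540 kg VSS/d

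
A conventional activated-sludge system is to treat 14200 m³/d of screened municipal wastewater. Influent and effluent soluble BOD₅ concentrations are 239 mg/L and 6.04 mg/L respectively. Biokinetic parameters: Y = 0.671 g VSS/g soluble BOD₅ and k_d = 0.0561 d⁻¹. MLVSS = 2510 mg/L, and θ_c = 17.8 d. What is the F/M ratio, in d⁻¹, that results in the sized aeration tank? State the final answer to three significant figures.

F/M ≈ 0.172 d⁻¹

Rearranging the biomass balance for a CMAS with decay, V = Y·Q·ΔS·θ_c / [X·(1+k_d θ_c)] = 0.671 × 14200 × (239 − 6.04) × 17.8 / [2510 × (1 + 0.0561 × 17.8)] = 3.95×10^7 / 5016 = 7876 m³.
Food-to-microorganism ratio F/M = Q S₀ / (V X) = 14200 × 239 / (7876 × 2510) = 0.1717 d⁻¹.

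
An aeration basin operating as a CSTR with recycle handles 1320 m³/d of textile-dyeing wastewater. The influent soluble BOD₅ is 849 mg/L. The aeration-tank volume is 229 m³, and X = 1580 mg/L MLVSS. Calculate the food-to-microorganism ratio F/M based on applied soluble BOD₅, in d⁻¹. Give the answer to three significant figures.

F/M ≈ 3.10 d⁻¹

Food-to-microorganism ratio F/M = Q S₀ / (V X) = 1320 × 849 / (229.0 × 1580) = 3.097 d⁻¹.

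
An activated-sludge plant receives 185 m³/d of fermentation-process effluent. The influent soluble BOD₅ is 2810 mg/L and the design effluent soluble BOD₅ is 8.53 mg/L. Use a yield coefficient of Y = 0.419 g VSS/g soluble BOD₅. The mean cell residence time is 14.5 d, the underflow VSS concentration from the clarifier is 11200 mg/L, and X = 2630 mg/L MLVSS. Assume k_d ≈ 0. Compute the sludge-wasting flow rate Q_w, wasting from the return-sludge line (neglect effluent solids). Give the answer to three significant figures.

Q_w ≈ 19.4 m³/d

V·X = Y·Q·ΔS·θ_c gives V = 0.419 × 185 × (2810 − 8.53) × 14.5 / 2630 = 1197 m³.
θ_c = V·X/(Q_w·X_r) when wasting from the recycle, so Q_w = V·X/(θ_c·X_r) = 1197 × 2630 / (14.5 × 11200) = 19.39 m³/d.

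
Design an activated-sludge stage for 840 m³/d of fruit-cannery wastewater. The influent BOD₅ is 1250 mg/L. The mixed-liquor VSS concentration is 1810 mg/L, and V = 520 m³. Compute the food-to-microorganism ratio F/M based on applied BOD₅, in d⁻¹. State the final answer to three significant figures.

Food-to-microorganism ratio F/M = Q S₀ / (V X) = 840 × 1250 / (520.0 × 1810) = 1.116 d⁻¹.

F/M ≈ 1.12 d⁻¹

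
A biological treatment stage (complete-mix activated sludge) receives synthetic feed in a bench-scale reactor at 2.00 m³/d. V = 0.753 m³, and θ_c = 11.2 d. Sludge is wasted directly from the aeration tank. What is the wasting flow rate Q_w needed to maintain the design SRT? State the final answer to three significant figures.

Wasting from the aeration tank: Q_w = V / θ_c = 0.7530 / 11.2 = 0.06723 m³/d.

Q_w ≈ 0.0672 m³/d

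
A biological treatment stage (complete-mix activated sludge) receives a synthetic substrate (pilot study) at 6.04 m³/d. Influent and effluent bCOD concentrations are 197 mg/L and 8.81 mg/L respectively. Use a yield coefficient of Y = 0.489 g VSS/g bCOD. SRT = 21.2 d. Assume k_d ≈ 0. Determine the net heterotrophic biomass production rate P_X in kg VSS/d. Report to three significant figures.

Since k_d ≈ 0, Y_obs = Y = 0.489 g VSS/g bCOD.
ΔS = 197 − 8.81 = 188.2 mg/L, so the substrate removal rate is 6.04 × 188.2/1000 = 1.137 kg bCOD/d.
Net biomass production P_X = Y_obs × Q·(S₀ − S) = 0.4890 × 1.137 = 0.5558 kg VSS/d.

P_X ≈ 0.556 kg VSS/d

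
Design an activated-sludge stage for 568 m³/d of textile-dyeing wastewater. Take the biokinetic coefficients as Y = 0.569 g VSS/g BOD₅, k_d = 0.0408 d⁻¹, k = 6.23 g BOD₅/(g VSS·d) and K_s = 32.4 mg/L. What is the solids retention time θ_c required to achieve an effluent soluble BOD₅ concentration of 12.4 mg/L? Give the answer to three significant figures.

From 1/θ_c = Y·k·S/(K_s + S) − k_d: Y·k·S/(K_s+S) = 0.569 × 6.23 × 12.4 / (32.4 + 12.4) = 0.9812 d⁻¹.
Then 1/θ_c = μ − k_d = 0.9812 − 0.0408 = 0.9404 d⁻¹, giving θ_c = 1.063 d.

θ_c ≈ 1.06 d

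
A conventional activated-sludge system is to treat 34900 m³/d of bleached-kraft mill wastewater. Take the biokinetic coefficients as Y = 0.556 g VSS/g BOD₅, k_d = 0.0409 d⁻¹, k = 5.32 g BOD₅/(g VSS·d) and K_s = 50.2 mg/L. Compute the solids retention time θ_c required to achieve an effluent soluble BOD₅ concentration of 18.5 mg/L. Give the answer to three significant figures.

θ_c ≈ 1.32 d

At the target effluent, Y k S/(K_s+S) = 0.556×5.32×18.5/68.70 = 0.7965 d⁻¹.
Then 1/θ_c = μ − k_d = 0.7965 − 0.0409 = 0.7556 d⁻¹, giving θ_c = 1.323 d.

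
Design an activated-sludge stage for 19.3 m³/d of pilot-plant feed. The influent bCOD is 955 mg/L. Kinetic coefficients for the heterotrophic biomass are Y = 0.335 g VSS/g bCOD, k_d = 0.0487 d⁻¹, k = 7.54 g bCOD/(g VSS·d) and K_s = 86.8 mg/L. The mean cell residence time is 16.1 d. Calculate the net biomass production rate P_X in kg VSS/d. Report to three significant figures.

P_X ≈ 3.45 kg VSS/d

Effluent substrate depends only on kinetics and SRT: S = K_s(1 + k_d θ_c) / [θ_c(Yk − k_d) − 1] = 86.8 × (1 + 0.0487 × 16.1) / [16.1 × (0.335 × 7.54 − 0.0487) − 1] = 154.9 / 38.88 = 3.983 mg/L.
Y_obs = Y / (1 + k_d θ_c) = 0.335 / (1 + 0.0487 × 16.1) = 0.335 / 1.784 = 0.1878.
Substrate removed = Q·(S₀ − S) = 19.3 m³/d × (955 − 3.98) g/m³ = 1.84×10^4 g/d = 18.35 kg/d.
Net biomass production P_X = Y_obs × Q·(S₀ − S) = 0.1878 × 18.35 = 3.447 kg VSS/d.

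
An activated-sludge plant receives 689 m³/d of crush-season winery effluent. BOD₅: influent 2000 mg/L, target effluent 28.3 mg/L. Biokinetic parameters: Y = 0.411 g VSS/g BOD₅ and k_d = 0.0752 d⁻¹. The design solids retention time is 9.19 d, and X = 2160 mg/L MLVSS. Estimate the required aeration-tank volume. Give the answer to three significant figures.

Rearranging the biomass balance for a CMAS with decay, V = Y·Q·ΔS·θ_c / [X·(1+k_d θ_c)] = 0.411 × 689 × (2000 − 28.3) × 9.19 / [2160 × (1 + 0.0752 × 9.19)] = 5.13×10^6 / 3653 = 1405 m³.

V ≈ 1400 m³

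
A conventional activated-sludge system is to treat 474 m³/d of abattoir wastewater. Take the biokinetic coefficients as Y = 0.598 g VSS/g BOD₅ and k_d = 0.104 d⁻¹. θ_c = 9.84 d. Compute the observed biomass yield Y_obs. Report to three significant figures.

Y_obs ≈ 0.296 g VSS/g BOD₅

The observed yield is Y_obs = Y/(1 + k_d·θ_c) = 0.598 / (1 + 0.104 × 9.84) = 0.598 / 2.023 = 0.2955 g VSS per g BOD₅ removed.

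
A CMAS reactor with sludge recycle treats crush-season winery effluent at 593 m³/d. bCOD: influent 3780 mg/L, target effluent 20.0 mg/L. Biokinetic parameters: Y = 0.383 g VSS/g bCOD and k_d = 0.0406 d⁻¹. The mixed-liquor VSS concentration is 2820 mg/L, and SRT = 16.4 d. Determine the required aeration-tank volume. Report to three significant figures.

Steady-state biomass mass balance: V·X·(1 + k_d·θ_c) = Y·Q·(S₀ − S)·θ_c, so V = 0.383 × 593 × (3780 − 20.0) × 16.4 / [2820 × (1 + 0.0406 × 16.4)] = 1.4×10^7 / 4698 = 2981 m³.

V ≈ 2980 m³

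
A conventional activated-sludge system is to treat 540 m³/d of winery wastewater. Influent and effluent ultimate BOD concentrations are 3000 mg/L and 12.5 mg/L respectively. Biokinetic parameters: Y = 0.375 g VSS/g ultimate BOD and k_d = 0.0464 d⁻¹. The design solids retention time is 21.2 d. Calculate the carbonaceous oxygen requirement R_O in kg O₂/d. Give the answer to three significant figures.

R_O ≈ 1180 kg O₂/d

Observed yield with endogenous decay: Y_obs = Y / (1 + k_d·θ_c) = 0.375 / (1 + 0.0464 × 21.2) = 0.375 / 1.984 = 0.1890 g VSS/g ultimate BOD.
Q·(S₀ − S) = 540 × (3000 − 12.5) × 10⁻³ = 1613 kg/d removed.
P_X = Y_obs·Q·(S₀ − S) = 0.1890 × 1613 = 305.0 kg VSS/d.
R_O = Q·(S₀ − S) − 1.42·P_X = 1613 − 1.42 × 305.0 = 1180 kg O₂/d.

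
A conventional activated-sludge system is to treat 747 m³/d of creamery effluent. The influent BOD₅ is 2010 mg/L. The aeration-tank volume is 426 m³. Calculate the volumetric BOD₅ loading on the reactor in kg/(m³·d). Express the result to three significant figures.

L_v ≈ 3.52 kg BOD₅/(m³·d)

L_v = Q S₀ / V = 747 × 2010 × 10⁻³ / 426.0 = 3.525 kg/(m³·d).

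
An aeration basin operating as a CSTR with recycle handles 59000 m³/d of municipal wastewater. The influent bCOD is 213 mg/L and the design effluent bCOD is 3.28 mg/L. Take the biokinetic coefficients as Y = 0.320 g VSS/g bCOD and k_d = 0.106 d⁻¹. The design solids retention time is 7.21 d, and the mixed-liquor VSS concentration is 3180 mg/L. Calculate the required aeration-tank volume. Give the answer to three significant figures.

V ≈ 5090 m³

From the SRT design equation V = Y Q (S₀−S) θ_c / [X (1 + k_d θ_c)] = 0.320 × 59000 × (213 − 3.28) × 7.21 / [3180 × (1 + 0.106 × 7.21)] = 2.85×10^7 / 5610 = 5088 m³.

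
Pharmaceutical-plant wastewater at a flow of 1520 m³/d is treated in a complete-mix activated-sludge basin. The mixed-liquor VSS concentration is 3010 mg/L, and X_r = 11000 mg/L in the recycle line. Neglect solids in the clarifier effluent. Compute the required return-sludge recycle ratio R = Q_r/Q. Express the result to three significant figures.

Solids balance on the clarifier gives (1+R)X = R·X_r, so R = X/(X_r − X) = 3010 / (11000 − 3010) = 0.3767.

R ≈ 0.377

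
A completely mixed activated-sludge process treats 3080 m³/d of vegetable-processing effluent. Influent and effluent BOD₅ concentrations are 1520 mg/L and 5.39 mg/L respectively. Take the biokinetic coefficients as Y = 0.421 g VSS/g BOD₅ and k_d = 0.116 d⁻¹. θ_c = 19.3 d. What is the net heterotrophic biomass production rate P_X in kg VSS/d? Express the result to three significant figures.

Correct the yield for decay: Y_obs = Y/(1 + k_d θ_c) = 0.421 / (1 + 0.116 × 19.3) = 0.421 / 3.239 = 0.1300.
Mass of BOD₅ removed per day: Q(S₀ − S) = 3080 × 1515 g/m³ = 4665 kg/d.
Biomass produced: P_X = Y_obs·Q·ΔS = 0.1300 × 4665 ≈ 606.4 kg VSS/d.

P_X ≈ 606 kg VSS/d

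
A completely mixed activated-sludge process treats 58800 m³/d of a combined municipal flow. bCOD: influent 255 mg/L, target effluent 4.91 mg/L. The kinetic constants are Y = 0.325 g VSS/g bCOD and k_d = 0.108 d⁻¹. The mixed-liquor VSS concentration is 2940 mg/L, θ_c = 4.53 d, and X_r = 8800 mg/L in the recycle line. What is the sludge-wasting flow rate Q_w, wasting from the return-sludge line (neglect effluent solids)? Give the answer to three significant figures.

Q_w ≈ 365 m³/d

From the SRT design equation V = Y Q (S₀−S) θ_c / [X (1 + k_d θ_c)] = 0.325 × 58800 × (255 − 4.91) × 4.53 / [2940 × (1 + 0.108 × 4.53)] = 2.16×10^7 / 4378 = 4945 m³.
Q_w = (V·X)/(θ_c X_r) = 4945 × 2940 / (4.53 × 8800) = 364.7 m³/d.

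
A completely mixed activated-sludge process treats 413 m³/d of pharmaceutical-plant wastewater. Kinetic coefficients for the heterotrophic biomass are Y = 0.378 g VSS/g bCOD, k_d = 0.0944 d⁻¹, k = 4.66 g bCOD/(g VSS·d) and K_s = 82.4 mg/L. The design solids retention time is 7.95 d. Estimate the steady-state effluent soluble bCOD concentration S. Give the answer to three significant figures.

S ≈ 11.8 mg/L

For a completely mixed reactor with recycle the Lawrence–McCarty relation gives S = K_s·(1 + k_d·θ_c) / [θ_c·(Y·k − k_d) − 1] = 82.4 × (1 + 0.0944 × 7.95) / [7.95 × (0.378 × 4.66 − 0.0944) − 1] = 144.2 / 12.25 = 11.77 mg/L.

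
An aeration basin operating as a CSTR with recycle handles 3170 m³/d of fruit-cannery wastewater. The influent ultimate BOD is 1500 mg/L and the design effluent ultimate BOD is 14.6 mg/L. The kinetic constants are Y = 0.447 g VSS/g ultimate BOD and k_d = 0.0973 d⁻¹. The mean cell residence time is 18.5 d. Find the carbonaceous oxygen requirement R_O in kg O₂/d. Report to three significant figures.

The observed yield is Y_obs = Y/(1 + k_d·θ_c) = 0.447 / (1 + 0.0973 × 18.5) = 0.447 / 2.800 = 0.1596 g VSS per g ultimate BOD removed.
ΔS = 1500 − 14.6 = 1485 mg/L, so the substrate removal rate is 3170 × 1485/1000 = 4709 kg ultimate BOD/d.
Biomass synthesised: P_X = Y_obs × 4709 = 751.7 kg VSS/d.
Carbonaceous O₂ demand = substrate oxidised − cell-mass equivalent = 4709 − 1.42 × 751.7 = 3641 kg O₂/d.

R_O ≈ 3640 kg O₂/d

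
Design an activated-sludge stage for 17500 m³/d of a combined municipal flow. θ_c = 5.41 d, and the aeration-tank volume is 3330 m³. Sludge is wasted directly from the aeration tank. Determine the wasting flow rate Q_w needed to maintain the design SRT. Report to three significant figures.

Q_w ≈ 616 m³/d

Wasting from the aeration tank: Q_w = V / θ_c = 3330 / 5.41 = 615.5 m³/d.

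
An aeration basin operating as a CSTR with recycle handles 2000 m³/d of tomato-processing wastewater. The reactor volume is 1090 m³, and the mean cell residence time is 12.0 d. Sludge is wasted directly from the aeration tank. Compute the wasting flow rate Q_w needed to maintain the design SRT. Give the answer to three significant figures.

Q_w ≈ 90.8 m³/d

Wasting from the aeration tank: Q_w = V / θ_c = 1090 / 12.0 = 90.83 m³/d.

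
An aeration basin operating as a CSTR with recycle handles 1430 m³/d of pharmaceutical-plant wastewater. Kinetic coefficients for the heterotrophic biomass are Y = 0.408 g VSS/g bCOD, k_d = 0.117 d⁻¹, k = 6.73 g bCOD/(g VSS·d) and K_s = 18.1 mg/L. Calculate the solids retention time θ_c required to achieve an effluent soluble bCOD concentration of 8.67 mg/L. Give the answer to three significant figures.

At the target effluent, Y k S/(K_s+S) = 0.408×6.73×8.67/26.77 = 0.8893 d⁻¹.
θ_c = 1/(μ − k_d) = 1/(0.8893 − 0.117) = 1/0.7723 = 1.295 d.

θ_c ≈ 1.29 d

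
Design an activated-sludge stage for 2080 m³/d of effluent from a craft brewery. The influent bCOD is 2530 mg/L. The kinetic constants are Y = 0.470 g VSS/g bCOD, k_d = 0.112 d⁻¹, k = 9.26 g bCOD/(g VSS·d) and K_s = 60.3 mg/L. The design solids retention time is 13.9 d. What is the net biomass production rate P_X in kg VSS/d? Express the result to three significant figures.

P_X ≈ 966 kg VSS/d

From the Monod/SRT balance for a CMAS, S = K_s·(1+k_d θ_c)/[θ_c·(Y k − k_d) − 1] = 60.3 × (1 + 0.112 × 13.9) / [13.9 × (0.470 × 9.26 − 0.112) − 1] = 154.2 / 57.94 = 2.661 mg/L.
The observed yield is Y_obs = Y/(1 + k_d·θ_c) = 0.470 / (1 + 0.112 × 13.9) = 0.470 / 2.557 = 0.1838 g VSS per g bCOD removed.
Q·(S₀ − S) = 2080 × (2530 − 2.66) × 10⁻³ = 5257 kg/d removed.
So the net sludge growth is P_X = 0.1838 × 5257 = 966.3 kg VSS/d.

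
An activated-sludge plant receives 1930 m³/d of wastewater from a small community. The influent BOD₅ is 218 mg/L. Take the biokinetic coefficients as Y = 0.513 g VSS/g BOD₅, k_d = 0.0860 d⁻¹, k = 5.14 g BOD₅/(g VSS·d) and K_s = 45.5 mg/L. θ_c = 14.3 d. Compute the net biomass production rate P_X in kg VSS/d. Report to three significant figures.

P_X ≈ 95.5 kg VSS/d

For a completely mixed reactor with recycle the Lawrence–McCarty relation gives S = K_s·(1 + k_d·θ_c) / [θ_c·(Y·k − k_d) − 1] = 45.5 × (1 + 0.0860 × 14.3) / [14.3 × (0.513 × 5.14 − 0.0860) − 1] = 101.5 / 35.48 = 2.860 mg/L.
The observed yield is Y_obs = Y/(1 + k_d·θ_c) = 0.513 / (1 + 0.0860 × 14.3) = 0.513 / 2.230 = 0.2301 g VSS per g BOD₅ removed.
Q·(S₀ − S) = 1930 × (218 − 2.86) × 10⁻³ = 415.2 kg/d removed.
P_X = Y_obs · Q(S₀ − S) = 0.2301 × 415.2 = 95.53 kg VSS/d.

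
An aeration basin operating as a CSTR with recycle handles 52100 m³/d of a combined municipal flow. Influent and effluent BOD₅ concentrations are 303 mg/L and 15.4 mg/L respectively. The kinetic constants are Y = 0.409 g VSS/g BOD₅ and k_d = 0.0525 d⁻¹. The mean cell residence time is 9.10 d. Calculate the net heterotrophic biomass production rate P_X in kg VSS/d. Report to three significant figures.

P_X ≈ 4150 kg VSS/d

Correct the yield for decay: Y_obs = Y/(1 + k_d θ_c) = 0.409 / (1 + 0.0525 × 9.10) = 0.409 / 1.478 = 0.2768.
Substrate removed = Q·(S₀ − S) = 52100 m³/d × (303 − 15.4) g/m³ = 1.5×10^7 g/d = 14984 kg/d.
Net biomass production P_X = Y_obs × Q·(S₀ − S) = 0.2768 × 14984 = 4147 kg VSS/d.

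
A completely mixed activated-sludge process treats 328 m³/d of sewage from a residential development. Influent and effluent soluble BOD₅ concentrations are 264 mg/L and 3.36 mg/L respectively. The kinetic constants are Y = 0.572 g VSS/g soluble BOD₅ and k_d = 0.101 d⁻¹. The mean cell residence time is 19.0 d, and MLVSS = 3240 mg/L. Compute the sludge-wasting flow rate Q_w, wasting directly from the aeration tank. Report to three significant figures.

Q_w ≈ 5.17 m³/d

From the SRT design equation V = Y Q (S₀−S) θ_c / [X (1 + k_d θ_c)] = 0.572 × 328 × (264 − 3.36) × 19.0 / [3240 × (1 + 0.101 × 19.0)] = 9.29×10^5 / 9458 = 98.24 m³.
For wasting at MLVSS concentration, Q_w = V/θ_c = 98.24/19.0 = 5.170 m³/d.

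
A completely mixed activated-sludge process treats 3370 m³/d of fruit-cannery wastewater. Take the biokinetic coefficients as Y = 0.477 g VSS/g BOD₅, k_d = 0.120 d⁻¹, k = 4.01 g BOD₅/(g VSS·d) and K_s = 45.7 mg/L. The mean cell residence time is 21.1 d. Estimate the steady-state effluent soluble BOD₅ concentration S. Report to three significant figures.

For a completely mixed reactor with recycle the Lawrence–McCarty relation gives S = K_s·(1 + k_d·θ_c) / [θ_c·(Y·k − k_d) − 1] = 45.7 × (1 + 0.120 × 21.1) / [21.1 × (0.477 × 4.01 − 0.120) − 1] = 161.4 / 36.83 = 4.383 mg/L.

S ≈ 4.38 mg/L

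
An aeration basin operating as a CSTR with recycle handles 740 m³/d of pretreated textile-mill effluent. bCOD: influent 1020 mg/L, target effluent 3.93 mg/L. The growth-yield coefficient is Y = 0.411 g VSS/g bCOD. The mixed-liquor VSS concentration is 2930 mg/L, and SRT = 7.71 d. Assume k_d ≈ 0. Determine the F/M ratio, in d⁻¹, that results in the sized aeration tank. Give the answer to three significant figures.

F/M ≈ 0.317 d⁻¹

With k_d = 0 the design equation reduces to V = Y Q (S₀−S) θ_c / X = 0.411 × 740 × (1020 − 3.93) × 7.71 / 2930 = 813.2 m³.
F/M = Q·S₀ / (V·X) = 740 × 1020 / (813.2 × 2930) = 0.3168 g bCOD·(g VSS·d)⁻¹.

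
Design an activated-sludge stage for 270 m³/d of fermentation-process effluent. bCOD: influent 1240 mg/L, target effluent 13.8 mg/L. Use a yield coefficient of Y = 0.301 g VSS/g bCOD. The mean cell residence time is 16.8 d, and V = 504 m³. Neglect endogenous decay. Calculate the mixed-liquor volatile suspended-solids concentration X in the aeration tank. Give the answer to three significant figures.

X ≈ 3320 mg/L

Without decay, X = Y Q (S₀−S) θ_c / V = 0.301 × 270 × (1240 − 13.8) × 16.8 / 504 = 3322 mg/L.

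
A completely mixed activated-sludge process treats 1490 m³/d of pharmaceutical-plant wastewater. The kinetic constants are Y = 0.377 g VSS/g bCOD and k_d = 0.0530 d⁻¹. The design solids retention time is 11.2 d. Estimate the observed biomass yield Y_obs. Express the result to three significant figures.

Correct the yield for decay: Y_obs = Y/(1 + k_d θ_c) = 0.377 / (1 + 0.0530 × 11.2) = 0.377 / 1.594 = 0.2366.

Y_obs ≈ 0.237 g VSS/g bCOD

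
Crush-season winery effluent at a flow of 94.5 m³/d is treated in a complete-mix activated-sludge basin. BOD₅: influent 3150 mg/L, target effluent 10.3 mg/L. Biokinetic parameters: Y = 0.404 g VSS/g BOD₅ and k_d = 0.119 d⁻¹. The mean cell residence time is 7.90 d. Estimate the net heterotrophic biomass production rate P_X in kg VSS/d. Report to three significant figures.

P_X ≈ 61.8 kg VSS/d

The observed yield is Y_obs = Y/(1 + k_d·θ_c) = 0.404 / (1 + 0.119 × 7.90) = 0.404 / 1.940 = 0.2082 g VSS per g BOD₅ removed.
Q·(S₀ − S) = 94.5 × (3150 − 10.3) × 10⁻³ = 296.7 kg/d removed.
So the net sludge growth is P_X = 0.2082 × 296.7 = 61.78 kg VSS/d.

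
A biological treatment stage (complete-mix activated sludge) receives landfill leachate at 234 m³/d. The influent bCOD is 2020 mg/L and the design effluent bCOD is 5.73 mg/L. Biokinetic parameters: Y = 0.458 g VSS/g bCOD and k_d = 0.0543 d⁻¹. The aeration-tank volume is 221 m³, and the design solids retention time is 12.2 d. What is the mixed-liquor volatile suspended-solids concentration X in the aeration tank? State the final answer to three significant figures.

X ≈ 7170 mg/L

Solving the biomass balance for X: X = Y Q (S₀−S) θ_c / [V (1+k_d θ_c)] = 0.458 × 234 × (2020 − 5.73) × 12.2 / [221 × (1 + 0.0543 × 12.2)] = 7168 mg/L.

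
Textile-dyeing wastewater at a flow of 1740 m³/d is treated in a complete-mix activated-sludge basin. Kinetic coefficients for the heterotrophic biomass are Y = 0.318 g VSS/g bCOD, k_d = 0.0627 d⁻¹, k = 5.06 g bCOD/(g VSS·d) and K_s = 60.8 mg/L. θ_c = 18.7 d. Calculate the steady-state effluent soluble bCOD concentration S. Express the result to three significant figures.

S ≈ 4.73 mg/L

For a completely mixed reactor with recycle the Lawrence–McCarty relation gives S = K_s·(1 + k_d·θ_c) / [θ_c·(Y·k − k_d) − 1] = 60.8 × (1 + 0.0627 × 18.7) / [18.7 × (0.318 × 5.06 − 0.0627) − 1] = 132.1 / 27.92 = 4.731 mg/L.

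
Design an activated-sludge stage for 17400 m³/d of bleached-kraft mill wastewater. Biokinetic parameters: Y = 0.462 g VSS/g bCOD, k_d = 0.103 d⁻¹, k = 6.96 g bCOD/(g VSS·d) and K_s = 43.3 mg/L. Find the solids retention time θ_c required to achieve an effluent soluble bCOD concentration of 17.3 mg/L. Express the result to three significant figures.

From 1/θ_c = Y·k·S/(K_s + S) − k_d: Y·k·S/(K_s+S) = 0.462 × 6.96 × 17.3 / (43.3 + 17.3) = 0.9180 d⁻¹.
1/θ_c = 0.9180 − 0.103 = 0.8150 d⁻¹, so θ_c = 1.227 d.

θ_c ≈ 1.23 d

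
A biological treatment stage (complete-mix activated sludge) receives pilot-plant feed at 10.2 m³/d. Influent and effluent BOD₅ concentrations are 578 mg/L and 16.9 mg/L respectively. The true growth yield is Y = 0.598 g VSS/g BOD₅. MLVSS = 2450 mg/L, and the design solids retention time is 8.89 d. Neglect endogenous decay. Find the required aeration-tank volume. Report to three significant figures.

V·X = Y·Q·ΔS·θ_c gives V = 0.598 × 10.2 × (578 − 16.9) × 8.89 / 2450 = 12.42 m³.

V ≈ 12.4 m³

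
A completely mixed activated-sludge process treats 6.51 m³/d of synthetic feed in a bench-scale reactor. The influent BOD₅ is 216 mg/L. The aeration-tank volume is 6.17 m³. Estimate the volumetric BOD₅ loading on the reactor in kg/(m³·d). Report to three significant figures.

L_v ≈ 0.228 kg BOD₅/(m³·d)

L_v = Q S₀ / V = 6.51 × 216 × 10⁻³ / 6.170 = 0.2279 kg/(m³·d).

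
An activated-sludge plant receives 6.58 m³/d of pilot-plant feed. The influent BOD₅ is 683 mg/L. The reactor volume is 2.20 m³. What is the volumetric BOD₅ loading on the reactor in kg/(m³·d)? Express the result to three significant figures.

L_v = Q S₀ / V = 6.58 × 683 × 10⁻³ / 2.200 = 2.043 kg/(m³·d).

L_v ≈ 2.04 kg BOD₅/(m³·d)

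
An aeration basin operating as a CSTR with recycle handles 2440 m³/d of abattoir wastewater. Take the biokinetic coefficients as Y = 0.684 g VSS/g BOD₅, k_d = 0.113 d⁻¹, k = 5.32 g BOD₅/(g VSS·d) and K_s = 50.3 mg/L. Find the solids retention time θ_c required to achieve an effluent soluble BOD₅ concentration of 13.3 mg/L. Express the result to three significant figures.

From 1/θ_c = Y·k·S/(K_s + S) − k_d: Y·k·S/(K_s+S) = 0.684 × 5.32 × 13.3 / (50.3 + 13.3) = 0.7610 d⁻¹.
1/θ_c = 0.7610 − 0.113 = 0.6480 d⁻¹, so θ_c = 1.543 d.

θ_c ≈ 1.54 d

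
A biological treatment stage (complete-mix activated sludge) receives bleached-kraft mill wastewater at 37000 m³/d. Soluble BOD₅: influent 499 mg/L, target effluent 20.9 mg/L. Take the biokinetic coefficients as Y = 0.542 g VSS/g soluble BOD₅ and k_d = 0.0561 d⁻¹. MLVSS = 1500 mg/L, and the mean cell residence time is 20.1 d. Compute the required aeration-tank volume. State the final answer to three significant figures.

V ≈ 60400 m³

Steady-state biomass mass balance: V·X·(1 + k_d·θ_c) = Y·Q·(S₀ − S)·θ_c, so V = 0.542 × 37000 × (499 − 20.9) × 20.1 / [1500 × (1 + 0.0561 × 20.1)] = 1.93×10^8 / 3191 = 60385 m³.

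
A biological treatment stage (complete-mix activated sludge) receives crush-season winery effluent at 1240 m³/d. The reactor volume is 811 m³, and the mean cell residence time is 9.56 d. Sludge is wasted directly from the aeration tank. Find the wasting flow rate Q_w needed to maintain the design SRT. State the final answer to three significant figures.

Q_w ≈ 84.8 m³/d

For wasting at MLVSS concentration, Q_w = V/θ_c = 811.0/9.56 = 84.83 m³/d.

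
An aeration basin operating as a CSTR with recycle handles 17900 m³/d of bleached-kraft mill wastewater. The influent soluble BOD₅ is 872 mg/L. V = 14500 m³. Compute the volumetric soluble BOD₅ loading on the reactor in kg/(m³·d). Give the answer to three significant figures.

Volumetric loading L_v = Q·S₀ / V = 17900 × 872 g/m³ / 14500 m³ = 1076 g/(m³·d) = 1.076 kg soluble BOD₅/(m³·d).

L_v ≈ 1.08 kg soluble BOD₅/(m³·d)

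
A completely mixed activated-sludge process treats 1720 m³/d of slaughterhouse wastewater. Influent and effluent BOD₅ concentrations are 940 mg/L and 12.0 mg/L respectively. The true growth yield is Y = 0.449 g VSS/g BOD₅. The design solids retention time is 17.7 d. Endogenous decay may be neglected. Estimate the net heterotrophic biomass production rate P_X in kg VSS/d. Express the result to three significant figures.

P_X ≈ 717 kg VSS/d

With endogenous decay neglected, the observed yield equals the true yield: Y_obs = Y = 0.449 g VSS/g BOD₅.
Mass of BOD₅ removed per day: Q(S₀ − S) = 1720 × 928.0 g/m³ = 1596 kg/d.
Net biomass production P_X = Y_obs × Q·(S₀ − S) = 0.4490 × 1596 = 716.7 kg VSS/d.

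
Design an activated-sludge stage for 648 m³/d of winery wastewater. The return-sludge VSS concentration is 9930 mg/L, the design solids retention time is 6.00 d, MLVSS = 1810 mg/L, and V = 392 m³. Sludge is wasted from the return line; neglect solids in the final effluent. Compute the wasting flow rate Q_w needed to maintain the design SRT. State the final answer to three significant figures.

Q_w = (V·X)/(θ_c X_r) = 392.0 × 1810 / (6.00 × 9930) = 11.91 m³/d.

Q_w ≈ 11.9 m³/d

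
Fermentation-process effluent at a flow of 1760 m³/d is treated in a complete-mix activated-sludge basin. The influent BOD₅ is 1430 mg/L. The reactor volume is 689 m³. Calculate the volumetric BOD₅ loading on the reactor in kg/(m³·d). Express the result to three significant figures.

L_v = Q S₀ / V = 1760 × 1430 × 10⁻³ / 689.0 = 3.653 kg/(m³·d).

L_v ≈ 3.65 kg BOD₅/(m³·d)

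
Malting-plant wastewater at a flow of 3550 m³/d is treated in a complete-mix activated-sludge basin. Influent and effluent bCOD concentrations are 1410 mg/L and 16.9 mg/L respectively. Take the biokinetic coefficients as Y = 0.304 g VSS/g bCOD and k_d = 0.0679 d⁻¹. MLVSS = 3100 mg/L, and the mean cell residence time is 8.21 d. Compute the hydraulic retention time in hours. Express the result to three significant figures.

From the SRT design equation V = Y Q (S₀−S) θ_c / [X (1 + k_d θ_c)] = 0.304 × 3550 × (1410 − 16.9) × 8.21 / [3100 × (1 + 0.0679 × 8.21)] = 1.23×10^7 / 4828 = 2557 m³.
Hydraulic retention time τ = V/Q = 2557 / 3550 = 0.7201 d = 17.28 h.

τ ≈ 17.3 h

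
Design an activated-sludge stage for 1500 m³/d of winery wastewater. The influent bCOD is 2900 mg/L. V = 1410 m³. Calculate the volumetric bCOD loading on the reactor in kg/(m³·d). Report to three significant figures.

L_v = Q S₀ / V = 1500 × 2900 × 10⁻³ / 1410 = 3.085 kg/(m³·d).

L_v ≈ 3.09 kg bCOD/(m³·d)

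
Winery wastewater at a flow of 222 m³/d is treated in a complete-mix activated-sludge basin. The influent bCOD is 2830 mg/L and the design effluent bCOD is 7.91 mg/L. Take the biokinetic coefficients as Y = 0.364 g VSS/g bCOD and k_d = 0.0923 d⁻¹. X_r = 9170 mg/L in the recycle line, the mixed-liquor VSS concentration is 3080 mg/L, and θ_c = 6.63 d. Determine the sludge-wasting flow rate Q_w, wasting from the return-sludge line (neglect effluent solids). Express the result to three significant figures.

Q_w ≈ 15.4 m³/d

Rearranging the biomass balance for a CMAS with decay, V = Y·Q·ΔS·θ_c / [X·(1+k_d θ_c)] = 0.364 × 222 × (2830 − 7.91) × 6.63 / [3080 × (1 + 0.0923 × 6.63)] = 1.51×10^6 / 4965 = 304.5 m³.
Q_w = (V·X)/(θ_c X_r) = 304.5 × 3080 / (6.63 × 9170) = 15.43 m³/d.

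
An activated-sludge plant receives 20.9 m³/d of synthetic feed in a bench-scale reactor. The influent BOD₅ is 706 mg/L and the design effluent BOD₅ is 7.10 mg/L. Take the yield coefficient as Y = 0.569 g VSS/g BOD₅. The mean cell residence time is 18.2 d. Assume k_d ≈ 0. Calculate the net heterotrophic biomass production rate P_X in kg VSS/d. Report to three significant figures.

P_X ≈ 8.31 kg VSS/d

No decay correction is needed, so Y_obs = Y = 0.569.
Mass of BOD₅ removed per day: Q(S₀ − S) = 20.9 × 698.9 g/m³ = 14.61 kg/d.
So the net sludge growth is P_X = 0.5690 × 14.61 = 8.311 kg VSS/d.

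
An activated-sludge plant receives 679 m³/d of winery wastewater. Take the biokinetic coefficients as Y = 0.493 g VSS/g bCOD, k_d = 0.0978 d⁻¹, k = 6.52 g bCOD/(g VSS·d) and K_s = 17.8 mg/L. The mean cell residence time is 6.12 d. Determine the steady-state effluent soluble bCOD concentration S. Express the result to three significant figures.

S ≈ 1.57 mg/L

For a completely mixed reactor with recycle the Lawrence–McCarty relation gives S = K_s·(1 + k_d·θ_c) / [θ_c·(Y·k − k_d) − 1] = 17.8 × (1 + 0.0978 × 6.12) / [6.12 × (0.493 × 6.52 − 0.0978) − 1] = 28.45 / 18.07 = 1.574 mg/L.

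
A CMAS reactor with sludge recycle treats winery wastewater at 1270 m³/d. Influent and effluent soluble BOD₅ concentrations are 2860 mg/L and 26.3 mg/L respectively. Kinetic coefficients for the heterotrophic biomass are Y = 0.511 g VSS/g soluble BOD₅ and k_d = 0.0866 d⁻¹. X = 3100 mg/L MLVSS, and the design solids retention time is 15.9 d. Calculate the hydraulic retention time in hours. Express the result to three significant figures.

τ ≈ 75.0 h

Rearranging the biomass balance for a CMAS with decay, V = Y·Q·ΔS·θ_c / [X·(1+k_d θ_c)] = 0.511 × 1270 × (2860 − 26.3) × 15.9 / [3100 × (1 + 0.0866 × 15.9)] = 2.92×10^7 / 7369 = 3968 m³.
τ = V/Q = 3968/1270 = 3.125 d, or 74.99 h.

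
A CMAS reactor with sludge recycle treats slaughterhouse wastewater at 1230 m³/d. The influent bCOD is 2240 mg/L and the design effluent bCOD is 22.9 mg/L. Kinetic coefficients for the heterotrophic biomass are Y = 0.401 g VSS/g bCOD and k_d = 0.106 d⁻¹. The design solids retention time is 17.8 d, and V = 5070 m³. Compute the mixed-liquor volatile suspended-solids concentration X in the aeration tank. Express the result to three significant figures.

From V·X·(1 + k_d·θ_c) = Y·Q·(S₀ − S)·θ_c: X = 0.401 × 1230 × (2240 − 22.9) × 17.8 / [5070 × (1 + 0.106 × 17.8)] = 1330 mg/L.

X ≈ 1330 mg/L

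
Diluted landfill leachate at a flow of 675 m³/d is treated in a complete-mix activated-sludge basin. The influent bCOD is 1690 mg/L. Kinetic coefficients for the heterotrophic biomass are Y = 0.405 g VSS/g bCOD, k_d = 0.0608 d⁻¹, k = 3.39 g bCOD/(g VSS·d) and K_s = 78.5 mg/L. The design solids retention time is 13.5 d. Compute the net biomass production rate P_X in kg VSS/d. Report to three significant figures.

P_X ≈ 252 kg VSS/d

From the Monod/SRT balance for a CMAS, S = K_s·(1+k_d θ_c)/[θ_c·(Y k − k_d) − 1] = 78.5 × (1 + 0.0608 × 13.5) / [13.5 × (0.405 × 3.39 − 0.0608) − 1] = 142.9 / 16.71 = 8.552 mg/L.
Y_obs = Y / (1 + k_d θ_c) = 0.405 / (1 + 0.0608 × 13.5) = 0.405 / 1.821 = 0.2224.
ΔS = 1690 − 8.55 = 1681 mg/L, so the substrate removal rate is 675 × 1681/1000 = 1135 kg bCOD/d.
Net biomass production P_X = Y_obs × Q·(S₀ − S) = 0.2224 × 1135 = 252.5 kg VSS/d.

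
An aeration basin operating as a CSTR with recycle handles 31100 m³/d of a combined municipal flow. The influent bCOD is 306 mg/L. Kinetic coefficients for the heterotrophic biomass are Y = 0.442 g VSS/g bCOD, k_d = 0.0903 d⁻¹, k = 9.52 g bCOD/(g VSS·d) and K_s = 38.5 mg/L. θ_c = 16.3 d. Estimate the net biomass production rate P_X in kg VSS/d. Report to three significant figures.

P_X ≈ 1690 kg VSS/d

For a completely mixed reactor with recycle the Lawrence–McCarty relation gives S = K_s·(1 + k_d·θ_c) / [θ_c·(Y·k − k_d) − 1] = 38.5 × (1 + 0.0903 × 16.3) / [16.3 × (0.442 × 9.52 − 0.0903) − 1] = 95.17 / 66.12 = 1.439 mg/L.
The observed yield is Y_obs = Y/(1 + k_d·θ_c) = 0.442 / (1 + 0.0903 × 16.3) = 0.442 / 2.472 = 0.1788 g VSS per g bCOD removed.
Q·(S₀ − S) = 31100 × (306 − 1.44) × 10⁻³ = 9472 kg/d removed.
Biomass produced: P_X = Y_obs·Q·ΔS = 0.1788 × 9472 ≈ 1694 kg VSS/d.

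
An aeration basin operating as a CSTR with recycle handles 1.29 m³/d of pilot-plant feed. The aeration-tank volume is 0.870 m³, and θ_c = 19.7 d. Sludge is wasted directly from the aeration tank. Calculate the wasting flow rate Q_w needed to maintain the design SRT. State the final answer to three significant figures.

Q_w ≈ 0.0442 m³/d

For wasting at MLVSS concentration, Q_w = V/θ_c = 0.8700/19.7 = 0.04416 m³/d.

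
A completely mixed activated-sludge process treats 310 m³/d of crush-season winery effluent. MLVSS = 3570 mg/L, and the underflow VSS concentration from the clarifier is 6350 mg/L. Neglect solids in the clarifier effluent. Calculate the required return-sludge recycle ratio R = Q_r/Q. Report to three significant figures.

R ≈ 1.28

Mass balance around the secondary clarifier (neglecting effluent solids): R = X / (X_r − X) = 3570 / (6350 − 3570) = 1.284.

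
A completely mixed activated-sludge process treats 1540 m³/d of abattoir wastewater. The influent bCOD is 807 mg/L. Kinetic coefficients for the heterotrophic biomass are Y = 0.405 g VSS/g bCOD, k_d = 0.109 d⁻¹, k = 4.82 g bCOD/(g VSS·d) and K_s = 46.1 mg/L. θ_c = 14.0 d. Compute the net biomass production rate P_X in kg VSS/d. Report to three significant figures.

From the Monod/SRT balance for a CMAS, S = K_s·(1+k_d θ_c)/[θ_c·(Y k − k_d) − 1] = 46.1 × (1 + 0.109 × 14.0) / [14.0 × (0.405 × 4.82 − 0.109) − 1] = 116.4 / 24.80 = 4.695 mg/L.
The observed yield is Y_obs = Y/(1 + k_d·θ_c) = 0.405 / (1 + 0.109 × 14.0) = 0.405 / 2.526 = 0.1603 g VSS per g bCOD removed.
Q·(S₀ − S) = 1540 × (807 − 4.69) × 10⁻³ = 1236 kg/d removed.
Net biomass production P_X = Y_obs × Q·(S₀ − S) = 0.1603 × 1236 = 198.1 kg VSS/d.

P_X ≈ 198 kg VSS/d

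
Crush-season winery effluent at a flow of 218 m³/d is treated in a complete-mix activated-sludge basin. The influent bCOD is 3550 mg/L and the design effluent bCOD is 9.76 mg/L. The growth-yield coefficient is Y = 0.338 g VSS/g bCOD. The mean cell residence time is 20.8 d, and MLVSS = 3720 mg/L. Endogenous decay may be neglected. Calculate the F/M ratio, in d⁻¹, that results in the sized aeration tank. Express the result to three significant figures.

F/M ≈ 0.143 d⁻¹

V·X = Y·Q·ΔS·θ_c gives V = 0.338 × 218 × (3550 − 9.76) × 20.8 / 3720 = 1459 m³.
F/M = applied load / biomass = Q·S₀/(V·X) = 218 × 3550 / (1459 × 3720) = 0.1426 d⁻¹.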